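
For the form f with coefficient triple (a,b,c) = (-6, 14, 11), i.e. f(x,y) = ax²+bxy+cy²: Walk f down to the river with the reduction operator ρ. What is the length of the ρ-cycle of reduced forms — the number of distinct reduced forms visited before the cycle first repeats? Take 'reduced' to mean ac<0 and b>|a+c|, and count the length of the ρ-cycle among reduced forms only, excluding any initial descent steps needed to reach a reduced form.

D = 460, ⌊√D⌋ = 21
river: ρ → (11,8,-9)
river: ρ → (-9,10,10)
river: ρ → (10,10,-9)
river: ρ → (-9,8,11)
river: ρ → (11,14,-6)
river: ρ → (-6,10,15)
river: ρ → (15,20,-1)
river: ρ → (-1,20,15)
river: ρ → (15,10,-6)
river: ρ → (-6,14,11)
ρ-cycle length = 10 (tail of 0 descent steps not counted)

10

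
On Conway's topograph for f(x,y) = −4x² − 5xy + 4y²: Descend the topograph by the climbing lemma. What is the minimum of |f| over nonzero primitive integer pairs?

descent: ρ → (4,5,-4)  [lands on river]
river: ρ → (-4,3,5)
river: ρ → (5,7,-2)
river: ρ → (-2,9,1)
river: ρ → (1,9,-2)
river: ρ → (-2,7,5)
river: ρ → (5,3,-4)
river: ρ → (-4,5,4)
river: ρ → (4,3,-5)
river: ρ → (-5,7,2)
river: ρ → (2,9,-1)
river: ρ → (-1,9,2)
river: ρ → (2,7,-5)
river: ρ → (-5,3,4)
closes: descent 1, river 14
min |a| on river = 1

1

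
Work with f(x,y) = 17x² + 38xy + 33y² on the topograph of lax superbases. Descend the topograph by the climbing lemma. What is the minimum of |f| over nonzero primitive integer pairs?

translate: b→4 (≡38 mod 34), so (17,38,33)→(17,4,12)
flip: (17,4,12)→(12,-4,17)
reduced (well bottom): (12,-4,17) with a≤c, −a<b≤a
well minimum = a = 12

12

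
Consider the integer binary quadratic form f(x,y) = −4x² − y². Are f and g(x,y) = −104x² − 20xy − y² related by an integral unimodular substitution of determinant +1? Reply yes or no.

D₁ = -16, D₂ = -16
f is negative-definite; reduce −f:
−f: flip: (4,0,1)→(1,0,4)
−f: reduced (well bottom): (1,0,4) with a≤c, −a<b≤a
flip sign back: reduced form of f is (-1,0,-4)
g is negative-definite; reduce −g:
−g: flip: (104,20,1)→(1,-20,104)
−g: translate: b→0 (≡-20 mod 2), so (1,-20,104)→(1,0,4)
−g: reduced (well bottom): (1,0,4) with a≤c, −a<b≤a
flip sign back: reduced form of g is (-1,0,-4)
reduced forms (-1, 0, -4) vs (-1, 0, -4) ⇒ equivalent

yes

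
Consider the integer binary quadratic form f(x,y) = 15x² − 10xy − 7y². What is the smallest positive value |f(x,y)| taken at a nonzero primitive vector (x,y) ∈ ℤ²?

descent: ρ → (-7,10,15)  [lands on river]
river: ρ → (15,20,-2)
river: ρ → (-2,20,15)
river: ρ → (15,10,-7)
river: ρ → (-7,18,7)
river: ρ → (7,10,-15)
river: ρ → (-15,20,2)
river: ρ → (2,20,-15)
river: ρ → (-15,10,7)
river: ρ → (7,18,-7)
closes: descent 1, river 10
min |a| on river = 2

2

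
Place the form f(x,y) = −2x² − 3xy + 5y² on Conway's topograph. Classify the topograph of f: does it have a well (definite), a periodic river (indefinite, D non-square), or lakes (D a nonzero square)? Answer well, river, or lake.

D = b²−4ac = (-3)² − 4·(-2)·5 = 49
D = 7² is a perfect square ⇒ form factors over ℤ ⇒ lakes

lake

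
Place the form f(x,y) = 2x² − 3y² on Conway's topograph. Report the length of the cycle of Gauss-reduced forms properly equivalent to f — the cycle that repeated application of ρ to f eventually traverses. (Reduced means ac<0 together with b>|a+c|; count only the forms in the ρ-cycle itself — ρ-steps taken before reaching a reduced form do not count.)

D = 24, ⌊√D⌋ = 4
descent: ρ → (-3,0,2)
descent: ρ → (2,4,-1)  [lands on river]
river: ρ → (-1,4,2)
ρ-cycle length = 2 (tail of 2 descent steps not counted)

2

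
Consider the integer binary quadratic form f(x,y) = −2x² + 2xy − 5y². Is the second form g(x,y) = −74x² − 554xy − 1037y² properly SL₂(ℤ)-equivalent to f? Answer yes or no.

D₁ = -36, D₂ = -36
f is negative-definite; reduce −f:
−f: translate: b→2 (≡-2 mod 4), so (2,-2,5)→(2,2,5)
−f: reduced (well bottom): (2,2,5) with a≤c, −a<b≤a
flip sign back: reduced form of f is (-2,-2,-5)
g is negative-definite; reduce −g:
−g: translate: b→-38 (≡554 mod 148), so (74,554,1037)→(74,-38,5)
−g: flip: (74,-38,5)→(5,38,74)
−g: translate: b→-2 (≡38 mod 10), so (5,38,74)→(5,-2,2)
−g: flip: (5,-2,2)→(2,2,5)
−g: reduced (well bottom): (2,2,5) with a≤c, −a<b≤a
flip sign back: reduced form of g is (-2,-2,-5)
reduced forms (-2, -2, -5) vs (-2, -2, -5) ⇒ equivalent

yes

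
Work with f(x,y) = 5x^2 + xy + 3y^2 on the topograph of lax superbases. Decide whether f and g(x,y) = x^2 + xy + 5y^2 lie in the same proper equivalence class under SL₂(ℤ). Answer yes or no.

D₁ = -59, D₂ = -19
discriminants differ ⇒ not SL₂(ℤ)-equivalent

no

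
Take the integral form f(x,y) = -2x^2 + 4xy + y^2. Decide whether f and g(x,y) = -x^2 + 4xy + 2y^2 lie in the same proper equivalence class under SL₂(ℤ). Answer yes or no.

D₁ = 24, D₂ = 24
river cycle of f (length 2): (1, 4, -2), (-2, 4, 1)
river cycle of g (length 2): (2, 4, -1), (-1, 4, 2)
cycles differ ⇒ inequivalent

no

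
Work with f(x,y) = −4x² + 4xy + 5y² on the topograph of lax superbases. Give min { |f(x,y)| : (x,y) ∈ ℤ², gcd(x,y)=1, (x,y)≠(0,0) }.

river: ρ → (5,6,-3)
river: ρ → (-3,6,5)
river: ρ → (5,4,-4)
river: ρ → (-4,4,5)
closes: descent 0, river 4
min |a| on river = 3

3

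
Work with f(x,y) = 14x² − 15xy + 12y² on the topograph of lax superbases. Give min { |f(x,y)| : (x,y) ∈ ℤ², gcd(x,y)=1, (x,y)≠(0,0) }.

translate: b→13 (≡-15 mod 28), so (14,-15,12)→(14,13,11)
flip: (14,13,11)→(11,-13,14)
translate: b→9 (≡-13 mod 22), so (11,-13,14)→(11,9,12)
reduced (well bottom): (11,9,12) with a≤c, −a<b≤a
well minimum = a = 11

11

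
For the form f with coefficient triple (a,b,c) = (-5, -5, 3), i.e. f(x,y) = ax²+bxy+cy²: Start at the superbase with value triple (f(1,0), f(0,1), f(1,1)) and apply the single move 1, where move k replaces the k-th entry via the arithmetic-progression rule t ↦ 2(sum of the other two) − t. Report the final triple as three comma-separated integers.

start (-5,3,-7) = (f(1,0),f(0,1),f(1,1))
replace slot 1: 2·(3+(-7)) − (-5) = -3 → (-3,3,-7)

-3,3,-7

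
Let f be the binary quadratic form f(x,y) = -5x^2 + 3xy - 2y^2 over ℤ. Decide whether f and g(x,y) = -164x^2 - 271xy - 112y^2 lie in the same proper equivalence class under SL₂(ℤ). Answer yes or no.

D₁ = -31, D₂ = -31
f is negative-definite; reduce −f:
−f: flip: (5,-3,2)→(2,3,5)
−f: translate: b→-1 (≡3 mod 4), so (2,3,5)→(2,-1,4)
−f: reduced (well bottom): (2,-1,4) with a≤c, −a<b≤a
flip sign back: reduced form of f is (-2,1,-4)
g is negative-definite; reduce −g:
−g: translate: b→-57 (≡271 mod 328), so (164,271,112)→(164,-57,5)
−g: flip: (164,-57,5)→(5,57,164)
−g: translate: b→-3 (≡57 mod 10), so (5,57,164)→(5,-3,2)
−g: flip: (5,-3,2)→(2,3,5)
−g: translate: b→-1 (≡3 mod 4), so (2,3,5)→(2,-1,4)
−g: reduced (well bottom): (2,-1,4) with a≤c, −a<b≤a
flip sign back: reduced form of g is (-2,1,-4)
reduced forms (-2, 1, -4) vs (-2, 1, -4) ⇒ equivalent

yes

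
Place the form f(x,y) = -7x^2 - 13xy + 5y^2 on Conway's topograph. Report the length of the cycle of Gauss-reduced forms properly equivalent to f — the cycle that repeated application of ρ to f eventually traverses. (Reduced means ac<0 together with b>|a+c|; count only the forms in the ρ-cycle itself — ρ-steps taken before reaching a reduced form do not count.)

D = 309, ⌊√D⌋ = 17
descent: ρ → (5,13,-7)  [lands on river]
river: ρ → (-7,15,3)
river: ρ → (3,15,-7)
river: ρ → (-7,13,5)
river: ρ → (5,17,-1)
river: ρ → (-1,17,5)
ρ-cycle length = 6 (tail of 1 descent step not counted)

6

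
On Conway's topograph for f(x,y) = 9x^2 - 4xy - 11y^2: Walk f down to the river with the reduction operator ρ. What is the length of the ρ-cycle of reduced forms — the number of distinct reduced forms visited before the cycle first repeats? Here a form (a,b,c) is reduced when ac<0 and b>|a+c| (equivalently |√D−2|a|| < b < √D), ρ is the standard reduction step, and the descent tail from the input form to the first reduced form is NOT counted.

D = 412, ⌊√D⌋ = 20
descent: ρ → (-11,4,9)  [lands on river]
river: ρ → (9,14,-6)
river: ρ → (-6,10,13)
river: ρ → (13,16,-3)
river: ρ → (-3,20,1)
river: ρ → (1,20,-3)
river: ρ → (-3,16,13)
river: ρ → (13,10,-6)
river: ρ → (-6,14,9)
river: ρ → (9,4,-11)
river: ρ → (-11,18,2)
river: ρ → (2,18,-11)
ρ-cycle length = 12 (tail of 1 descent step not counted)

12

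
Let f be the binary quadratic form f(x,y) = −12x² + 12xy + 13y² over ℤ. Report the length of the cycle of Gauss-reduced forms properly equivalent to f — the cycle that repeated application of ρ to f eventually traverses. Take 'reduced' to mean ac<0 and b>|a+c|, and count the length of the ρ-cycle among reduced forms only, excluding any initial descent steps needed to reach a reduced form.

D = 768, ⌊√D⌋ = 27
river: ρ → (13,14,-11)
river: ρ → (-11,8,16)
river: ρ → (16,24,-3)
river: ρ → (-3,24,16)
river: ρ → (16,8,-11)
river: ρ → (-11,14,13)
river: ρ → (13,12,-12)
river: ρ → (-12,12,13)
ρ-cycle length = 8 (tail of 0 descent steps not counted)

8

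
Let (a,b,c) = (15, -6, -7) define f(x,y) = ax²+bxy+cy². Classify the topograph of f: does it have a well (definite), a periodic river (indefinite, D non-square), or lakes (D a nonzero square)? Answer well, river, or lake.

D = b²−4ac = (-6)² − 4·15·(-7) = 456
D > 0 non-square ⇒ indefinite ⇒ periodic river

river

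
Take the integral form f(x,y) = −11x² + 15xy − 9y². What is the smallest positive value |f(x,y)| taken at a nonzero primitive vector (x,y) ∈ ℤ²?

translate: b→7 (≡-15 mod 22), so (11,-15,9)→(11,7,5)
flip: (11,7,5)→(5,-7,11)
translate: b→3 (≡-7 mod 10), so (5,-7,11)→(5,3,9)
reduced (well bottom): (5,3,9) with a≤c, −a<b≤a
well minimum |f| = |-5| = 5 (negative-definite)

5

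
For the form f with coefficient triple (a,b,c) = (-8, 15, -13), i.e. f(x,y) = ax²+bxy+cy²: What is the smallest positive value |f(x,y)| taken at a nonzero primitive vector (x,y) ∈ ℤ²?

translate: b→1 (≡-15 mod 16), so (8,-15,13)→(8,1,6)
flip: (8,1,6)→(6,-1,8)
reduced (well bottom): (6,-1,8) with a≤c, −a<b≤a
well minimum |f| = |-6| = 6 (negative-definite)

6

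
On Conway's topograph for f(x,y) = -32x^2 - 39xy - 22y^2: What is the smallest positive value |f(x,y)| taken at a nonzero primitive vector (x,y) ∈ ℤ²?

translate: b→-25 (≡39 mod 64), so (32,39,22)→(32,-25,15)
flip: (32,-25,15)→(15,25,32)
translate: b→-5 (≡25 mod 30), so (15,25,32)→(15,-5,22)
reduced (well bottom): (15,-5,22) with a≤c, −a<b≤a
well minimum |f| = |-15| = 15 (negative-definite)

15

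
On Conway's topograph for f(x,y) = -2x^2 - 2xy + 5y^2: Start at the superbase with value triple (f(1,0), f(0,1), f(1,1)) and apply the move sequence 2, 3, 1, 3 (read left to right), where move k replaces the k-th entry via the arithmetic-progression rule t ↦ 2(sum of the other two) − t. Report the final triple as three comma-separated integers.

start (-2,5,1) = (f(1,0),f(0,1),f(1,1))
replace slot 2: 2·((-2)+1) − 5 = -7 → (-2,-7,1)
replace slot 3: 2·((-2)+(-7)) − 1 = -19 → (-2,-7,-19)
replace slot 1: 2·((-7)+(-19)) − (-2) = -50 → (-50,-7,-19)
replace slot 3: 2·((-50)+(-7)) − (-19) = -95 → (-50,-7,-95)

-50,-7,-95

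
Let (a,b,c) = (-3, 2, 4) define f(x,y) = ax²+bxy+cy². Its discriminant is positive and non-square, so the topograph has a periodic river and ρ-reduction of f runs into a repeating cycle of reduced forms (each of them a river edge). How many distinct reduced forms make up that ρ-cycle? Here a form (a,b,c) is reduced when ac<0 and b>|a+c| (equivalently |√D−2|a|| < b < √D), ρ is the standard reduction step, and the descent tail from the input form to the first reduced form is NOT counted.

D = 52, ⌊√D⌋ = 7
river: ρ → (4,6,-1)
river: ρ → (-1,6,4)
river: ρ → (4,2,-3)
river: ρ → (-3,4,3)
river: ρ → (3,2,-4)
river: ρ → (-4,6,1)
river: ρ → (1,6,-4)
river: ρ → (-4,2,3)
river: ρ → (3,4,-3)
river: ρ → (-3,2,4)
ρ-cycle length = 10 (tail of 0 descent steps not counted)

10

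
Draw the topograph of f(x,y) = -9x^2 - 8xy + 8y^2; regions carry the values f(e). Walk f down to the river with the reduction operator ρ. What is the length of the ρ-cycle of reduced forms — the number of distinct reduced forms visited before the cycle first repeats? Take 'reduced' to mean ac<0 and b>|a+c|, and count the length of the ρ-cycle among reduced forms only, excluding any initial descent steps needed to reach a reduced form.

D = 352, ⌊√D⌋ = 18
descent: ρ → (8,8,-9)  [lands on river]
river: ρ → (-9,10,7)
river: ρ → (7,18,-1)
river: ρ → (-1,18,7)
river: ρ → (7,10,-9)
river: ρ → (-9,8,8)
ρ-cycle length = 6 (tail of 1 descent step not counted)

6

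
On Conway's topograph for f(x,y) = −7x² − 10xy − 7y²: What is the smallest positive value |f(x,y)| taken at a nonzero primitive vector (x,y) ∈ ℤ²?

translate: b→-4 (≡10 mod 14), so (7,10,7)→(7,-4,4)
flip: (7,-4,4)→(4,4,7)
reduced (well bottom): (4,4,7) with a≤c, −a<b≤a
well minimum |f| = |-4| = 4 (negative-definite)

4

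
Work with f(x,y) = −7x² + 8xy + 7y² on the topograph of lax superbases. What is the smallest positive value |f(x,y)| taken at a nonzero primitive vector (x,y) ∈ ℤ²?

river: ρ → (7,6,-8)
river: ρ → (-8,10,5)
river: ρ → (5,10,-8)
river: ρ → (-8,6,7)
river: ρ → (7,8,-7)
river: ρ → (-7,6,8)
river: ρ → (8,10,-5)
river: ρ → (-5,10,8)
river: ρ → (8,6,-7)
river: ρ → (-7,8,7)
closes: descent 0, river 10
min |a| on river = 5

5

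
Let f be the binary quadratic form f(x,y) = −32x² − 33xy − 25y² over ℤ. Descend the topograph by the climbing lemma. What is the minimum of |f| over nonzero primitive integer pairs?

translate: b→-31 (≡33 mod 64), so (32,33,25)→(32,-31,24)
flip: (32,-31,24)→(24,31,32)
translate: b→-17 (≡31 mod 48), so (24,31,32)→(24,-17,25)
reduced (well bottom): (24,-17,25) with a≤c, −a<b≤a
well minimum |f| = |-24| = 24 (negative-definite)

24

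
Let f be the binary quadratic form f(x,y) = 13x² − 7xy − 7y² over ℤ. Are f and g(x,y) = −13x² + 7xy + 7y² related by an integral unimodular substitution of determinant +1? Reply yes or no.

D₁ = 413, D₂ = 413
river cycle of f (length 4): (-7, 7, 13), (13, 19, -1), (-1, 19, 13), (13, 7, -7)
river cycle of g (length 4): (7, 7, -13), (-13, 19, 1), (1, 19, -13), (-13, 7, 7)
cycles differ ⇒ inequivalent

no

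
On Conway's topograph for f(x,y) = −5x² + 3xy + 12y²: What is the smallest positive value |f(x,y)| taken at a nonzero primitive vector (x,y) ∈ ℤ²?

descent: ρ → (12,-3,-5)
descent: ρ → (-5,13,4)  [lands on river]
river: ρ → (4,11,-8)
river: ρ → (-8,5,7)
river: ρ → (7,9,-6)
river: ρ → (-6,15,1)
river: ρ → (1,15,-6)
river: ρ → (-6,9,7)
river: ρ → (7,5,-8)
river: ρ → (-8,11,4)
river: ρ → (4,13,-5)
river: ρ → (-5,7,10)
river: ρ → (10,13,-2)
river: ρ → (-2,15,3)
river: ρ → (3,15,-2)
river: ρ → (-2,13,10)
river: ρ → (10,7,-5)
closes: descent 2, river 16
min |a| on river = 1

1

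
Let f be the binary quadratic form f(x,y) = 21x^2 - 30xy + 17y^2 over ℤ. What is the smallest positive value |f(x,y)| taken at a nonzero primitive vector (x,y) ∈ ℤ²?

translate: b→12 (≡-30 mod 42), so (21,-30,17)→(21,12,8)
flip: (21,12,8)→(8,-12,21)
translate: b→4 (≡-12 mod 16), so (8,-12,21)→(8,4,17)
reduced (well bottom): (8,4,17) with a≤c, −a<b≤a
well minimum = a = 8

8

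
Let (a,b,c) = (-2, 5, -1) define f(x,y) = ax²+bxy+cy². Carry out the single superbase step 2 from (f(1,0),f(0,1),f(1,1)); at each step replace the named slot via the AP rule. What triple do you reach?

start (-2,-1,2) = (f(1,0),f(0,1),f(1,1))
replace slot 2: 2·((-2)+2) − (-1) = 1 → (-2,1,2)

-2,1,2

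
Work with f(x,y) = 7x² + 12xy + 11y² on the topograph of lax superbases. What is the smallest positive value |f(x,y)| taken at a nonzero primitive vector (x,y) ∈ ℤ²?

translate: b→-2 (≡12 mod 14), so (7,12,11)→(7,-2,6)
flip: (7,-2,6)→(6,2,7)
reduced (well bottom): (6,2,7) with a≤c, −a<b≤a
well minimum = a = 6

6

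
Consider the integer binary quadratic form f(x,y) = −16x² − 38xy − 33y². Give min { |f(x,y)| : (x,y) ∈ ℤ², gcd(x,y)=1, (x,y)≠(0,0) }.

translate: b→6 (≡38 mod 32), so (16,38,33)→(16,6,11)
flip: (16,6,11)→(11,-6,16)
reduced (well bottom): (11,-6,16) with a≤c, −a<b≤a
well minimum |f| = |-11| = 11 (negative-definite)

11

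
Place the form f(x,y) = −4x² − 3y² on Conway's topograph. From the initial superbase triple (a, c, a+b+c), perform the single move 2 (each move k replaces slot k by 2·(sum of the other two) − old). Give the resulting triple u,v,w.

start (-4,-3,-7) = (f(1,0),f(0,1),f(1,1))
replace slot 2: 2·((-4)+(-7)) − (-3) = -19 → (-4,-19,-7)

-4,-19,-7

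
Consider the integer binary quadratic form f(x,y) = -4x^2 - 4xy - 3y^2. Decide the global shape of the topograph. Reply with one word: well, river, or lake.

D = b²−4ac = (-4)² − 4·(-4)·(-3) = -32
D < 0 ⇒ definite ⇒ every region one sign ⇒ single well

well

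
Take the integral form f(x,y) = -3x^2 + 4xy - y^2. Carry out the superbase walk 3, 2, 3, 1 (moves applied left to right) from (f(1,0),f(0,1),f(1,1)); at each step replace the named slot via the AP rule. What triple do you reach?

start (-3,-1,0) = (f(1,0),f(0,1),f(1,1))
replace slot 3: 2·((-3)+(-1)) − 0 = -8 → (-3,-1,-8)
replace slot 2: 2·((-3)+(-8)) − (-1) = -21 → (-3,-21,-8)
replace slot 3: 2·((-3)+(-21)) − (-8) = -40 → (-3,-21,-40)
replace slot 1: 2·((-21)+(-40)) − (-3) = -119 → (-119,-21,-40)

-119,-21,-40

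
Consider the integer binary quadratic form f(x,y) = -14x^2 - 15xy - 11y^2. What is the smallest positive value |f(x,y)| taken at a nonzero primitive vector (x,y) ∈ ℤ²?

translate: b→-13 (≡15 mod 28), so (14,15,11)→(14,-13,10)
flip: (14,-13,10)→(10,13,14)
translate: b→-7 (≡13 mod 20), so (10,13,14)→(10,-7,11)
reduced (well bottom): (10,-7,11) with a≤c, −a<b≤a
well minimum |f| = |-10| = 10 (negative-definite)

10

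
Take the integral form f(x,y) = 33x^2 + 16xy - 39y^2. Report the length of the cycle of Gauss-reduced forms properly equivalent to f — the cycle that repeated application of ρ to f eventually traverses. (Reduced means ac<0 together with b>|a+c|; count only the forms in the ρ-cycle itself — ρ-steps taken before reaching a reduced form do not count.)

D = 5404, ⌊√D⌋ = 73
river: ρ → (-39,62,10)
river: ρ → (10,58,-51)
river: ρ → (-51,44,17)
river: ρ → (17,58,-30)
river: ρ → (-30,62,13)
river: ρ → (13,68,-15)
river: ρ → (-15,52,45)
river: ρ → (45,38,-22)
river: ρ → (-22,50,33)
river: ρ → (33,16,-39)
ρ-cycle length = 10 (tail of 0 descent steps not counted)

10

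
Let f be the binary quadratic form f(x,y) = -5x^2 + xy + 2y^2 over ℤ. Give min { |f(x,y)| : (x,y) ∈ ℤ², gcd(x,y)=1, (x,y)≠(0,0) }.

descent: ρ → (2,3,-4)  [lands on river]
river: ρ → (-4,5,1)
river: ρ → (1,5,-4)
river: ρ → (-4,3,2)
river: ρ → (2,5,-2)
river: ρ → (-2,3,4)
river: ρ → (4,5,-1)
river: ρ → (-1,5,4)
river: ρ → (4,3,-2)
river: ρ → (-2,5,2)
closes: descent 1, river 10
min |a| on river = 1

1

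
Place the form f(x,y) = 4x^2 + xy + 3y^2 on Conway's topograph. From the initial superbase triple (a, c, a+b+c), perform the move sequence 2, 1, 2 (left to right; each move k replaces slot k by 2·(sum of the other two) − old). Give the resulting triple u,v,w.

start (4,3,8) = (f(1,0),f(0,1),f(1,1))
replace slot 2: 2·(4+8) − 3 = 21 → (4,21,8)
replace slot 1: 2·(21+8) − 4 = 54 → (54,21,8)
replace slot 2: 2·(54+8) − 21 = 103 → (54,103,8)

54,103,8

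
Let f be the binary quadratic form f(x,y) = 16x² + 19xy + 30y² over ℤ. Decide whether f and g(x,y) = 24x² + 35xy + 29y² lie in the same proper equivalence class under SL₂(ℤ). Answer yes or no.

D₁ = -1559, D₂ = -1559
f: translate: b→-13 (≡19 mod 32), so (16,19,30)→(16,-13,27)
f: reduced (well bottom): (16,-13,27) with a≤c, −a<b≤a
g: translate: b→-13 (≡35 mod 48), so (24,35,29)→(24,-13,18)
g: flip: (24,-13,18)→(18,13,24)
g: reduced (well bottom): (18,13,24) with a≤c, −a<b≤a
reduced forms (16, -13, 27) vs (18, 13, 24) ⇒ inequivalent

no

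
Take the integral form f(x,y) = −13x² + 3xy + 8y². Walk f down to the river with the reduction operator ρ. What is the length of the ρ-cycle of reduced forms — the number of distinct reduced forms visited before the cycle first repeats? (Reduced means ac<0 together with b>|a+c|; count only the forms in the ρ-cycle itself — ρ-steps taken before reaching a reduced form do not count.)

D = 425, ⌊√D⌋ = 20
descent: ρ → (8,13,-8)  [lands on river]
river: ρ → (-8,19,2)
river: ρ → (2,17,-17)
river: ρ → (-17,17,2)
river: ρ → (2,19,-8)
river: ρ → (-8,13,8)
river: ρ → (8,19,-2)
river: ρ → (-2,17,17)
river: ρ → (17,17,-2)
river: ρ → (-2,19,8)
ρ-cycle length = 10 (tail of 1 descent step not counted)

10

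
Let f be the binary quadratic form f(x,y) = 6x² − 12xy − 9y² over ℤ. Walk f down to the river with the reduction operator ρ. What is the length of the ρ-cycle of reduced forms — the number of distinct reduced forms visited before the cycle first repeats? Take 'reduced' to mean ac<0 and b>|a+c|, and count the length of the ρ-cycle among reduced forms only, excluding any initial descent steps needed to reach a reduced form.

D = 360, ⌊√D⌋ = 18
descent: ρ → (-9,12,6)  [lands on river]
river: ρ → (6,12,-9)
river: ρ → (-9,6,9)
river: ρ → (9,12,-6)
river: ρ → (-6,12,9)
river: ρ → (9,6,-9)
ρ-cycle length = 6 (tail of 1 descent step not counted)

6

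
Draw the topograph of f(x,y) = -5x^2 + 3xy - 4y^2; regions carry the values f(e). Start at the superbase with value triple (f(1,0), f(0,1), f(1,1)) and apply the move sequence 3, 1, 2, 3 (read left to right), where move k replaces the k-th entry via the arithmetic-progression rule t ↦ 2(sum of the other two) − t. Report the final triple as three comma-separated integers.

start (-5,-4,-6) = (f(1,0),f(0,1),f(1,1))
replace slot 3: 2·((-5)+(-4)) − (-6) = -12 → (-5,-4,-12)
replace slot 1: 2·((-4)+(-12)) − (-5) = -27 → (-27,-4,-12)
replace slot 2: 2·((-27)+(-12)) − (-4) = -74 → (-27,-74,-12)
replace slot 3: 2·((-27)+(-74)) − (-12) = -190 → (-27,-74,-190)

-27,-74,-190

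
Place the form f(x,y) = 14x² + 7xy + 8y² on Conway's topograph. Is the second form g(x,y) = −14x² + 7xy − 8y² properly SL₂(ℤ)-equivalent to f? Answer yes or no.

D₁ = -399, D₂ = -399
f: flip: (14,7,8)→(8,-7,14)
f: reduced (well bottom): (8,-7,14) with a≤c, −a<b≤a
g is negative-definite; reduce −g:
−g: flip: (14,-7,8)→(8,7,14)
−g: reduced (well bottom): (8,7,14) with a≤c, −a<b≤a
flip sign back: reduced form of g is (-8,-7,-14)
reduced forms (8, -7, 14) vs (-8, -7, -14) ⇒ inequivalent

no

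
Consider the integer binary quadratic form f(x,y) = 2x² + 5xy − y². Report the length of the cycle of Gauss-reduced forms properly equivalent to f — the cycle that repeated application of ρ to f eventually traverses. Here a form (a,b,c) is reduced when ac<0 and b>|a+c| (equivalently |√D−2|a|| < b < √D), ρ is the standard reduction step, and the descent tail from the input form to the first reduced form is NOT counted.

D = 33, ⌊√D⌋ = 5
river: ρ → (-1,5,2)
river: ρ → (2,3,-3)
river: ρ → (-3,3,2)
river: ρ → (2,5,-1)
ρ-cycle length = 4 (tail of 0 descent steps not counted)

4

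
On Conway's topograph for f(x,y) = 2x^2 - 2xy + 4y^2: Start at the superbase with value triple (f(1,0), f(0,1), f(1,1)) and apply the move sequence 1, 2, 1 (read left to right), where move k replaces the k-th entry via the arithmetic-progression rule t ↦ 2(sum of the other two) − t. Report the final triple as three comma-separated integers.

start (2,4,4) = (f(1,0),f(0,1),f(1,1))
replace slot 1: 2·(4+4) − 2 = 14 → (14,4,4)
replace slot 2: 2·(14+4) − 4 = 32 → (14,32,4)
replace slot 1: 2·(32+4) − 14 = 58 → (58,32,4)

58,32,4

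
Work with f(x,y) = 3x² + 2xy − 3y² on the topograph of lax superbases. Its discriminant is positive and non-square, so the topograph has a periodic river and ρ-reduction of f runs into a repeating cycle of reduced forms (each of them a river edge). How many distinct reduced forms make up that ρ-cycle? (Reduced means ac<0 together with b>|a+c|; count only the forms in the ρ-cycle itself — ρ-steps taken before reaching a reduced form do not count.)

D = 40, ⌊√D⌋ = 6
river: ρ → (-3,4,2)
river: ρ → (2,4,-3)
river: ρ → (-3,2,3)
river: ρ → (3,4,-2)
river: ρ → (-2,4,3)
river: ρ → (3,2,-3)
ρ-cycle length = 6 (tail of 0 descent steps not counted)

6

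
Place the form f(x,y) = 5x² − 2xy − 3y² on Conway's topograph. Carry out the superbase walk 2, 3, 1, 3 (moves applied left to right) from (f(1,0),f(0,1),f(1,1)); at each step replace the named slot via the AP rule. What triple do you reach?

start (5,-3,0) = (f(1,0),f(0,1),f(1,1))
replace slot 2: 2·(5+0) − (-3) = 13 → (5,13,0)
replace slot 3: 2·(5+13) − 0 = 36 → (5,13,36)
replace slot 1: 2·(13+36) − 5 = 93 → (93,13,36)
replace slot 3: 2·(93+13) − 36 = 176 → (93,13,176)

93,13,176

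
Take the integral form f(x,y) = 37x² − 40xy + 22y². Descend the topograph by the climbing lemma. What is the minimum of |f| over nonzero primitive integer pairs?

translate: b→34 (≡-40 mod 74), so (37,-40,22)→(37,34,19)
flip: (37,34,19)→(19,-34,37)
translate: b→4 (≡-34 mod 38), so (19,-34,37)→(19,4,22)
reduced (well bottom): (19,4,22) with a≤c, −a<b≤a
well minimum = a = 19

19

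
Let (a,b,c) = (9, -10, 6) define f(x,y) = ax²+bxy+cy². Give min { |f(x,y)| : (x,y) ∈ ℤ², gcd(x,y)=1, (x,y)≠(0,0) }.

translate: b→8 (≡-10 mod 18), so (9,-10,6)→(9,8,5)
flip: (9,8,5)→(5,-8,9)
translate: b→2 (≡-8 mod 10), so (5,-8,9)→(5,2,6)
reduced (well bottom): (5,2,6) with a≤c, −a<b≤a
well minimum = a = 5

5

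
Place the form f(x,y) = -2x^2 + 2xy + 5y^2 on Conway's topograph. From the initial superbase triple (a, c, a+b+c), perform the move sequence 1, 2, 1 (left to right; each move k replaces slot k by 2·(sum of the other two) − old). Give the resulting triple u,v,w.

start (-2,5,5) = (f(1,0),f(0,1),f(1,1))
replace slot 1: 2·(5+5) − (-2) = 22 → (22,5,5)
replace slot 2: 2·(22+5) − 5 = 49 → (22,49,5)
replace slot 1: 2·(49+5) − 22 = 86 → (86,49,5)

86,49,5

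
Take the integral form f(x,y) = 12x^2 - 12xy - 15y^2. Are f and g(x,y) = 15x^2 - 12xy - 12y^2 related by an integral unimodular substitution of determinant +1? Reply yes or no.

D₁ = 864, D₂ = 864
river cycle of f (length 4): (-15, 12, 12), (12, 12, -15), (-15, 18, 9), (9, 18, -15)
river cycle of g (length 4): (-12, 12, 15), (15, 18, -9), (-9, 18, 15), (15, 12, -12)
cycles differ ⇒ inequivalent

no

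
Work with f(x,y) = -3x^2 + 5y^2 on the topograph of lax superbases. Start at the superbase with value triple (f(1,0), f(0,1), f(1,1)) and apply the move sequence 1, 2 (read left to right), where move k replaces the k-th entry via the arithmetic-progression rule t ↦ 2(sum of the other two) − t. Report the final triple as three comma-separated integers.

start (-3,5,2) = (f(1,0),f(0,1),f(1,1))
replace slot 1: 2·(5+2) − (-3) = 17 → (17,5,2)
replace slot 2: 2·(17+2) − 5 = 33 → (17,33,2)

17,33,2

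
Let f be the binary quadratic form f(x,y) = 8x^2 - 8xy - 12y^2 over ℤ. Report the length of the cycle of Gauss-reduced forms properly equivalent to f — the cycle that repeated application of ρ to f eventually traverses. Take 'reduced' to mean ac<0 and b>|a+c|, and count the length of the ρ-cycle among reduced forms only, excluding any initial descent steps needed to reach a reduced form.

D = 448, ⌊√D⌋ = 21
descent: ρ → (-12,8,8)  [lands on river]
river: ρ → (8,8,-12)
river: ρ → (-12,16,4)
river: ρ → (4,16,-12)
ρ-cycle length = 4 (tail of 1 descent step not counted)

4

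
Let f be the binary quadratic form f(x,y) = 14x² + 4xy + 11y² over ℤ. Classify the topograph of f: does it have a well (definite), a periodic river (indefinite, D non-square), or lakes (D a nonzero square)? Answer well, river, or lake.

D = b²−4ac = 4² − 4·14·11 = -600
D < 0 ⇒ definite ⇒ every region one sign ⇒ single well

well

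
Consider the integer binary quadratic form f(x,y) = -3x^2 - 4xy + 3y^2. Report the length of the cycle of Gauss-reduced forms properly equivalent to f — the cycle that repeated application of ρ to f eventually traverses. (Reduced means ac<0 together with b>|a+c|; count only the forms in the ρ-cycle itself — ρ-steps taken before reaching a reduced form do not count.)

D = 52, ⌊√D⌋ = 7
descent: ρ → (3,4,-3)  [lands on river]
river: ρ → (-3,2,4)
river: ρ → (4,6,-1)
river: ρ → (-1,6,4)
river: ρ → (4,2,-3)
river: ρ → (-3,4,3)
river: ρ → (3,2,-4)
river: ρ → (-4,6,1)
river: ρ → (1,6,-4)
river: ρ → (-4,2,3)
ρ-cycle length = 10 (tail of 1 descent step not counted)

10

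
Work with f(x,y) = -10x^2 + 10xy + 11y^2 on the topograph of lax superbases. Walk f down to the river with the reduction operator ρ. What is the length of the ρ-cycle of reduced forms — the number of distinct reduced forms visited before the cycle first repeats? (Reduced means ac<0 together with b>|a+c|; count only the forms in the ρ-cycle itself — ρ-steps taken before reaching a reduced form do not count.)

D = 540, ⌊√D⌋ = 23
river: ρ → (11,12,-9)
river: ρ → (-9,6,14)
river: ρ → (14,22,-1)
river: ρ → (-1,22,14)
river: ρ → (14,6,-9)
river: ρ → (-9,12,11)
river: ρ → (11,10,-10)
river: ρ → (-10,10,11)
ρ-cycle length = 8 (tail of 0 descent steps not counted)

8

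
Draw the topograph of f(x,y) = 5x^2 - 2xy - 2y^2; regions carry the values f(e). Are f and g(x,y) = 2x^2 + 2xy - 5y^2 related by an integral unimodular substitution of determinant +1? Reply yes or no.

D₁ = 44, D₂ = 44
river cycle of f (length 2): (-2, 6, 1), (1, 6, -2)
river cycle of g (length 2): (2, 6, -1), (-1, 6, 2)
cycles differ ⇒ inequivalent

no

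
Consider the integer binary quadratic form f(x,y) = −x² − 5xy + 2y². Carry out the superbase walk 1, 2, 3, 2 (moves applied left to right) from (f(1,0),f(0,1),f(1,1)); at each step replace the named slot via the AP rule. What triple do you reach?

start (-1,2,-4) = (f(1,0),f(0,1),f(1,1))
replace slot 1: 2·(2+(-4)) − (-1) = -3 → (-3,2,-4)
replace slot 2: 2·((-3)+(-4)) − 2 = -16 → (-3,-16,-4)
replace slot 3: 2·((-3)+(-16)) − (-4) = -34 → (-3,-16,-34)
replace slot 2: 2·((-3)+(-34)) − (-16) = -58 → (-3,-58,-34)

-3,-58,-34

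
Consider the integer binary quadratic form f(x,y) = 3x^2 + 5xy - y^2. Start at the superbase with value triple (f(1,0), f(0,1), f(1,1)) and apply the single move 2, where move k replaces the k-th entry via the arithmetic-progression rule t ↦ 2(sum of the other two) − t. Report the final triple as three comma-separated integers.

start (3,-1,7) = (f(1,0),f(0,1),f(1,1))
replace slot 2: 2·(3+7) − (-1) = 21 → (3,21,7)

3,21,7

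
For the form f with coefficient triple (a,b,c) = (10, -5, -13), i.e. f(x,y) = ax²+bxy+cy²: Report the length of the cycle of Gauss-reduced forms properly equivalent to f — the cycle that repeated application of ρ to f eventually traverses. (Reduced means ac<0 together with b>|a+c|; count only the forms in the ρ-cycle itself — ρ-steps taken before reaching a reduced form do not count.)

D = 545, ⌊√D⌋ = 23
descent: ρ → (-13,5,10)  [lands on river]
river: ρ → (10,15,-8)
river: ρ → (-8,17,8)
river: ρ → (8,15,-10)
river: ρ → (-10,5,13)
river: ρ → (13,21,-2)
river: ρ → (-2,23,2)
river: ρ → (2,21,-13)
ρ-cycle length = 8 (tail of 1 descent step not counted)

8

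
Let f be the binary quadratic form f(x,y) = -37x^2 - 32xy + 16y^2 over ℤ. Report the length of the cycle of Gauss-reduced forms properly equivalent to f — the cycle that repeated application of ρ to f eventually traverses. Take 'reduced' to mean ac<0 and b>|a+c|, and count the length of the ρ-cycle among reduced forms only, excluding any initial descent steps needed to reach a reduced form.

D = 3392, ⌊√D⌋ = 58
descent: ρ → (16,32,-37)  [lands on river]
river: ρ → (-37,42,11)
river: ρ → (11,46,-29)
river: ρ → (-29,12,28)
river: ρ → (28,44,-13)
river: ρ → (-13,34,43)
river: ρ → (43,52,-4)
river: ρ → (-4,52,43)
river: ρ → (43,34,-13)
river: ρ → (-13,44,28)
river: ρ → (28,12,-29)
river: ρ → (-29,46,11)
river: ρ → (11,42,-37)
river: ρ → (-37,32,16)
ρ-cycle length = 14 (tail of 1 descent step not counted)

14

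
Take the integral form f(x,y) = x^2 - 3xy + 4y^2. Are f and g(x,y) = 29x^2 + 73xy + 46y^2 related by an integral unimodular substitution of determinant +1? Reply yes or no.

D₁ = -7, D₂ = -7
f: translate: b→1 (≡-3 mod 2), so (1,-3,4)→(1,1,2)
f: reduced (well bottom): (1,1,2) with a≤c, −a<b≤a
g: translate: b→15 (≡73 mod 58), so (29,73,46)→(29,15,2)
g: flip: (29,15,2)→(2,-15,29)
g: translate: b→1 (≡-15 mod 4), so (2,-15,29)→(2,1,1)
g: flip: (2,1,1)→(1,-1,2)
g: translate: b→1 (≡-1 mod 2), so (1,-1,2)→(1,1,2)
g: reduced (well bottom): (1,1,2) with a≤c, −a<b≤a
reduced forms (1, 1, 2) vs (1, 1, 2) ⇒ equivalent

yes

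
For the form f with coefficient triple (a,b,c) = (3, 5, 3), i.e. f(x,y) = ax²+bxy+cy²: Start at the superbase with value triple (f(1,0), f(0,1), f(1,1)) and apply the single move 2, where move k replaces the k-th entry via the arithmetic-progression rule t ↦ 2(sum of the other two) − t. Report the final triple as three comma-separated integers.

start (3,3,11) = (f(1,0),f(0,1),f(1,1))
replace slot 2: 2·(3+11) − 3 = 25 → (3,25,11)

3,25,11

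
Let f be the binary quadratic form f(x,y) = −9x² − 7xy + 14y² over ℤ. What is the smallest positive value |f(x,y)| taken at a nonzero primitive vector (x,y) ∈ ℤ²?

descent: ρ → (14,7,-9)  [lands on river]
river: ρ → (-9,11,12)
river: ρ → (12,13,-8)
river: ρ → (-8,19,6)
river: ρ → (6,17,-11)
river: ρ → (-11,5,12)
river: ρ → (12,19,-4)
river: ρ → (-4,21,7)
river: ρ → (7,21,-4)
river: ρ → (-4,19,12)
river: ρ → (12,5,-11)
river: ρ → (-11,17,6)
river: ρ → (6,19,-8)
river: ρ → (-8,13,12)
river: ρ → (12,11,-9)
river: ρ → (-9,7,14)
river: ρ → (14,21,-2)
river: ρ → (-2,23,3)
river: ρ → (3,19,-16)
river: ρ → (-16,13,6)
river: ρ → (6,23,-1)
river: ρ → (-1,23,6)
river: ρ → (6,13,-16)
river: ρ → (-16,19,3)
river: ρ → (3,23,-2)
river: ρ → (-2,21,14)
closes: descent 1, river 26
min |a| on river = 1

1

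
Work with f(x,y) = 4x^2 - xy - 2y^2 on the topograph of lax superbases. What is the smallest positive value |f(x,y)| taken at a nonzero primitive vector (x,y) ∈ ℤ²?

descent: ρ → (-2,5,1)  [lands on river]
river: ρ → (1,5,-2)
river: ρ → (-2,3,3)
river: ρ → (3,3,-2)
closes: descent 1, river 4
min |a| on river = 1

1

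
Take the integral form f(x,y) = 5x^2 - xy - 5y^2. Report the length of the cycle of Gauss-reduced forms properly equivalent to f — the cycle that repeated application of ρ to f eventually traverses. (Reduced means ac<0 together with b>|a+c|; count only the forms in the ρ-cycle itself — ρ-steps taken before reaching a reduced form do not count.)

D = 101, ⌊√D⌋ = 10
descent: ρ → (-5,1,5)  [lands on river]
river: ρ → (5,9,-1)
river: ρ → (-1,9,5)
river: ρ → (5,1,-5)
river: ρ → (-5,9,1)
river: ρ → (1,9,-5)
ρ-cycle length = 6 (tail of 1 descent step not counted)

6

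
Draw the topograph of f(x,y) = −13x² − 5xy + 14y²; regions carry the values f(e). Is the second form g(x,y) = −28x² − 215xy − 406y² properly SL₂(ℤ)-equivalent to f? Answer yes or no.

D₁ = 753, D₂ = 753
river cycle of f (length 24): (14, 5, -13), (-13, 21, 6), (6, 27, -1), (-1, 27, 6), (6, 21, -13), (-13, 5, 14), (14, 23, -4), (-4, 25, 8), (8, 23, -7), (-7, 19, 14), … (14 more)
river cycle of g (length 24): (6, 27, -1), (-1, 27, 6), (6, 21, -13), (-13, 5, 14), (14, 23, -4), (-4, 25, 8), (8, 23, -7), (-7, 19, 14), (14, 9, -12), (-12, 15, 11), … (14 more)
cycles coincide ⇒ equivalent

yes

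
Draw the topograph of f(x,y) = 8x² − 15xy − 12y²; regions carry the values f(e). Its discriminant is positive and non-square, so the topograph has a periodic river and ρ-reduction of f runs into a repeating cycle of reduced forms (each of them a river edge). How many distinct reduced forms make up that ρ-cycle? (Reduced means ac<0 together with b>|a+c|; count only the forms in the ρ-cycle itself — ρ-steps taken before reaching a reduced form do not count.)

D = 609, ⌊√D⌋ = 24
descent: ρ → (-12,15,8)  [lands on river]
river: ρ → (8,17,-10)
river: ρ → (-10,23,2)
river: ρ → (2,21,-21)
river: ρ → (-21,21,2)
river: ρ → (2,23,-10)
river: ρ → (-10,17,8)
river: ρ → (8,15,-12)
river: ρ → (-12,9,11)
river: ρ → (11,13,-10)
river: ρ → (-10,7,14)
river: ρ → (14,21,-3)
river: ρ → (-3,21,14)
river: ρ → (14,7,-10)
river: ρ → (-10,13,11)
river: ρ → (11,9,-12)
ρ-cycle length = 16 (tail of 1 descent step not counted)

16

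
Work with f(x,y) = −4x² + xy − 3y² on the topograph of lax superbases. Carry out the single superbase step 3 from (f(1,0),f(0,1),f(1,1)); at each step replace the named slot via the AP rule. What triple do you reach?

start (-4,-3,-6) = (f(1,0),f(0,1),f(1,1))
replace slot 3: 2·((-4)+(-3)) − (-6) = -8 → (-4,-3,-8)

-4,-3,-8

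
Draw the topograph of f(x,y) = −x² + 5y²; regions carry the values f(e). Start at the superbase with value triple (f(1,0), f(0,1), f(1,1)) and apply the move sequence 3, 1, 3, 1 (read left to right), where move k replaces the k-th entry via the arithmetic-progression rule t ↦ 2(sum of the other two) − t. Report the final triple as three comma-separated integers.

start (-1,5,4) = (f(1,0),f(0,1),f(1,1))
replace slot 3: 2·((-1)+5) − 4 = 4 → (-1,5,4)
replace slot 1: 2·(5+4) − (-1) = 19 → (19,5,4)
replace slot 3: 2·(19+5) − 4 = 44 → (19,5,44)
replace slot 1: 2·(5+44) − 19 = 79 → (79,5,44)

79,5,44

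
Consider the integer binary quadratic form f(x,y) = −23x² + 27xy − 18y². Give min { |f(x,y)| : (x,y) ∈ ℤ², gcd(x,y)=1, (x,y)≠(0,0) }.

translate: b→19 (≡-27 mod 46), so (23,-27,18)→(23,19,14)
flip: (23,19,14)→(14,-19,23)
translate: b→9 (≡-19 mod 28), so (14,-19,23)→(14,9,18)
reduced (well bottom): (14,9,18) with a≤c, −a<b≤a
well minimum |f| = |-14| = 14 (negative-definite)

14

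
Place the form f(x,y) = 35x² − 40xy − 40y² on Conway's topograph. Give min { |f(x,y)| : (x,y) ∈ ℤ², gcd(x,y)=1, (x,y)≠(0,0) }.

descent: ρ → (-40,40,35)  [lands on river]
river: ρ → (35,30,-45)
river: ρ → (-45,60,20)
river: ρ → (20,60,-45)
river: ρ → (-45,30,35)
river: ρ → (35,40,-40)
closes: descent 1, river 6
min |a| on river = 20

20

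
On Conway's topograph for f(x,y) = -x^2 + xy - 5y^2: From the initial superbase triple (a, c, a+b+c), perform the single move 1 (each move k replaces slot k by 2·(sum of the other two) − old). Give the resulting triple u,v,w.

start (-1,-5,-5) = (f(1,0),f(0,1),f(1,1))
replace slot 1: 2·((-5)+(-5)) − (-1) = -19 → (-19,-5,-5)

-19,-5,-5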